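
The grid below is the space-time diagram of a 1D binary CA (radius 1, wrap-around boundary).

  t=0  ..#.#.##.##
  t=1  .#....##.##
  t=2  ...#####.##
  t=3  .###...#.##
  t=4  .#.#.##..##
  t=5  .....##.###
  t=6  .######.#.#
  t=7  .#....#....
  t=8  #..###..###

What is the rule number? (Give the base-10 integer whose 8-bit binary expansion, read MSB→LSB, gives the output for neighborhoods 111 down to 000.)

  [7] ### => .  t=2,i=4
  [6] ##. => #  t=0,i=7
  [5] #.# => .  t=0,i=3
  [4] #.. => .  t=0,i=0
  [3] .## => #  t=0,i=6
  [2] .#. => .  t=0,i=2
  [1] ..# => #  t=0,i=1
  [0] ... => #  t=1,i=3
  bits 01001011 = 75

75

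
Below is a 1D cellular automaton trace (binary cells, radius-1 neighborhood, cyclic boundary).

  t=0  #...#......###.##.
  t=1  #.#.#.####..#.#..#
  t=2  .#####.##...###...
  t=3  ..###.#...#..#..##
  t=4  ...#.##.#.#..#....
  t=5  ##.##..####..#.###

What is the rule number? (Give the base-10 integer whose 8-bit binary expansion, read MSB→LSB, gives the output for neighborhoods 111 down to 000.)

165

  [7] ### => #  t=0,i=12
  [6] ##. => .  t=0,i=13
  [5] #.# => #  t=0,i=14
  [4] #.. => .  t=0,i=1
  [3] .## => .  t=0,i=11
  [2] .#. => #  t=0,i=0
  [1] ..# => .  t=0,i=3
  [0] ... => #  t=0,i=2
  bits 10100101 = 165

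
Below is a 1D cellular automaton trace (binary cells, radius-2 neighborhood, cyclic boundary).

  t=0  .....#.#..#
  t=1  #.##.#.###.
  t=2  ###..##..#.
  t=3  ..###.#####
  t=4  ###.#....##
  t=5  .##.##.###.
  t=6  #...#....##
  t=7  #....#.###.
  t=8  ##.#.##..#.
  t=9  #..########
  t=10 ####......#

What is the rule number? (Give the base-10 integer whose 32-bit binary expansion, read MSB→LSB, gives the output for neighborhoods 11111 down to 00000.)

1920736171

  #####|.  b31=0 t=3,i=8
  ####.|#  b30=1 t=3,i=9
  ###.#|#  b29=1 t=1,i=9
  ###..|#  b28=1 t=2,i=2
  ##.##|.  b27=0 t=3,i=5
  ##.#.|.  b26=0 t=1,i=4
  ##..#|#  b25=1 t=2,i=3
  ##...|.  b24=0 t=6,i=1
  #.###|.  b23=0 t=1,i=7
  #.##.|#  b22=1 t=1,i=2
  #.#.#|#  b21=1 t=1,i=0
  #.#..|#  b20=1 t=0,i=7
  #..##|#  b19=1 t=2,i=4
  #..#.|#  b18=1 t=0,i=9
  #...#|.  b17=0 t=6,i=2
  #....|.  b16=0 t=0,i=1
  .####|.  b15=0 t=3,i=7
  .###.|.  b14=0 t=1,i=8
  .##.#|.  b13=0 t=1,i=3
  .##..|#  b12=1 t=2,i=6
  .#.##|#  b11=1 t=1,i=1
  .#.#.|.  b10=0 t=0,i=6
  .#..#|#  b9=1 t=0,i=8
  .#...|#  b8=1 t=0,i=0
  ..###|#  b7=1 t=3,i=2
  ..##.|.  b6=0 t=2,i=5
  ..#.#|#  b5=1 t=0,i=5
  ..#..|.  b4=0 t=0,i=10
  ...##|#  b3=1 t=4,i=8
  ...#.|.  b2=0 t=0,i=4
  ....#|#  b1=1 t=0,i=3
  .....|#  b0=1 t=0,i=2
  bits 01110010011111000001101110101011 = 1920736171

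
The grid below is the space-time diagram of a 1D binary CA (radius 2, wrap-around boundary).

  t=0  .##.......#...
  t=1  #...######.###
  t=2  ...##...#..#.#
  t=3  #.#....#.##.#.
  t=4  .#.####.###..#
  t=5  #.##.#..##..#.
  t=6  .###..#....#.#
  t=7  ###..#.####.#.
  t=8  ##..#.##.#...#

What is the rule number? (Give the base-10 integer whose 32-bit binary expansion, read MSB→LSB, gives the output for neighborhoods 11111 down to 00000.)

  #####|.  b31=0 t=1,i=6
  ####.|#  b30=1 t=1,i=8
  ###.#|.  b29=0 t=1,i=9
  ###..|.  b28=0 t=1,i=0
  ##.##|.  b27=0 t=1,i=10
  ##.#.|.  b26=0 t=3,i=11
  ##..#|.  b25=0 t=4,i=11
  ##...|.  b24=0 t=0,i=3
  #.###|#  b23=1 t=1,i=11
  #.##.|#  b22=1 t=3,i=9
  #.#.#|.  b21=0 t=3,i=0
  #.#..|.  b20=0 t=2,i=13
  #..##|.  b19=0 t=5,i=7
  #..#.|#  b18=1 t=2,i=10
  #...#|.  b17=0 t=1,i=2
  #....|#  b16=1 t=0,i=4
  .####|.  b15=0 t=1,i=5
  .###.|#  b14=1 t=4,i=9
  .##.#|#  b13=1 t=3,i=10
  .##..|.  b12=0 t=0,i=2
  .#.##|#  b11=1 t=3,i=8
  .#.#.|#  b10=1 t=2,i=12
  .#..#|#  b9=1 t=2,i=9
  .#...|#  b8=1 t=0,i=11
  ..###|#  b7=1 t=1,i=4
  ..##.|.  b6=0 t=0,i=1
  ..#.#|.  b5=0 t=2,i=11
  ..#..|.  b4=0 t=0,i=10
  ...##|#  b3=1 t=0,i=0
  ...#.|#  b2=1 t=0,i=9
  ....#|#  b1=1 t=0,i=8
  .....|#  b0=1 t=0,i=5
  bits 01000000110001010110111110001111 = 1086680975

1086680975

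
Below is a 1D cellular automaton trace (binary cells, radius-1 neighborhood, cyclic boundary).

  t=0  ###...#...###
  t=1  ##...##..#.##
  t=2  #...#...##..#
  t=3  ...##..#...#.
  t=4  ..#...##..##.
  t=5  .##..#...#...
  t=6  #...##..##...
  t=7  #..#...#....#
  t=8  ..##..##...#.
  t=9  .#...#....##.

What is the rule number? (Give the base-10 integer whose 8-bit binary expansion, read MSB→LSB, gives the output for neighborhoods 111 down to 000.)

  [7] ### => #  t=0,i=0
  [6] ##. => .  t=0,i=2
  [5] #.# => .  t=1,i=10
  [4] #.. => .  t=0,i=3
  [3] .## => .  t=0,i=10
  [2] .#. => #  t=0,i=6
  [1] ..# => #  t=0,i=5
  [0] ... => .  t=0,i=4
  bits 10000110 = 134

134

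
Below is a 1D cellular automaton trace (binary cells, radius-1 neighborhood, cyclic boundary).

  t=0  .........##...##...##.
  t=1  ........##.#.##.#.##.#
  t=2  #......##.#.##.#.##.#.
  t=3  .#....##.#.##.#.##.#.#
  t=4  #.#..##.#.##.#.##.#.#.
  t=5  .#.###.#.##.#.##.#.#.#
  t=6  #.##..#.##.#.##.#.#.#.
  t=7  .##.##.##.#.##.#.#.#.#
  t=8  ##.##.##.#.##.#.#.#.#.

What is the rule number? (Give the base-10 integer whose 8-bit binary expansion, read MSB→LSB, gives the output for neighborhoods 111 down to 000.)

58

  nb ###: next=.  (t=5,i=4, bit7=0)
  nb ##.: next=.  (t=0,i=10, bit6=0)
  nb #.#: next=#  (t=1,i=10, bit5=1)
  nb #..: next=#  (t=0,i=11, bit4=1)
  nb .##: next=#  (t=0,i=9, bit3=1)
  nb .#.: next=.  (t=1,i=11, bit2=0)
  nb ..#: next=#  (t=0,i=8, bit1=1)
  nb ...: next=.  (t=0,i=0, bit0=0)
  bits 00111010 = 58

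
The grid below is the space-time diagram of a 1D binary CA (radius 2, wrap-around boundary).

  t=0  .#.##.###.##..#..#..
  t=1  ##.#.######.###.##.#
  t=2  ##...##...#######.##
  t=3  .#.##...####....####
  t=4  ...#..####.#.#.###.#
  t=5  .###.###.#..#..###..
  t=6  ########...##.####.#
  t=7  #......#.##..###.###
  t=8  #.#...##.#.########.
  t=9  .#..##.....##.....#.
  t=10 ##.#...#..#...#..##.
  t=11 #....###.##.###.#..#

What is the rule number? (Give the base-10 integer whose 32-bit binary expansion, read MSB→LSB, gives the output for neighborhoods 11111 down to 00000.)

  [31] ##### => .  t=1,i=7
  [30] ####. => .  t=1,i=9
  [29] ###.# => #  t=0,i=8
  [28] ###.. => #  t=2,i=1
  [27] ##.## => #  t=0,i=5
  [26] ##.#. => .  t=1,i=2
  [25] ##..# => #  t=0,i=12
  [24] ##... => .  t=2,i=2
  [23] #.### => #  t=0,i=6
  [22] #.##. => #  t=0,i=3
  [21] #.#.# => .  t=1,i=3
  [20] #.#.. => .  t=4,i=19
  [19] #..## => #  t=4,i=5
  [18] #..#. => #  t=0,i=13
  [17] #...# => #  t=0,i=19
  [16] #.... => #  t=3,i=13
  [15] .#### => #  t=1,i=6
  [14] .###. => #  t=0,i=7
  [13] .##.# => .  t=0,i=4
  [12] .##.. => .  t=0,i=11
  [11] .#.## => .  t=0,i=2
  [10] .#.#. => #  t=4,i=12
  [9] .#..# => .  t=0,i=15
  [8] .#... => .  t=0,i=18
  [7] ..### => #  t=2,i=10
  [6] ..##. => .  t=2,i=5
  [5] ..#.# => #  t=0,i=1
  [4] ..#.. => #  t=0,i=14
  [3] ...## => #  t=2,i=4
  [2] ...#. => #  t=0,i=0
  [1] ....# => .  t=3,i=14
  [0] ..... => .  t=7,i=3
  bits 00111010110011111100010010111100 = 986694844

986694844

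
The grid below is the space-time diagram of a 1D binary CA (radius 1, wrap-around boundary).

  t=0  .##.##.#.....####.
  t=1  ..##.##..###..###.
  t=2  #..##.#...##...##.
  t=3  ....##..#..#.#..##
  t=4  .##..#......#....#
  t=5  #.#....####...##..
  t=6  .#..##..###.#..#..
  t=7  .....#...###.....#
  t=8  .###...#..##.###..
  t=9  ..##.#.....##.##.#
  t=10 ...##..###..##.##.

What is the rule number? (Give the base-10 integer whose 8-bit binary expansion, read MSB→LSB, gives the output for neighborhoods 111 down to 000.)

225

  ### -> #   bit 7 = 1  t=0,i=14
  ##. -> #   bit 6 = 1  t=0,i=2
  #.# -> #   bit 5 = 1  t=0,i=3
  #.. -> .   bit 4 = 0  t=0,i=8
  .## -> .   bit 3 = 0  t=0,i=1
  .#. -> .   bit 2 = 0  t=0,i=7
  ..# -> .   bit 1 = 0  t=0,i=0
  ... -> #   bit 0 = 1  t=0,i=9
  bits 11100001 = 225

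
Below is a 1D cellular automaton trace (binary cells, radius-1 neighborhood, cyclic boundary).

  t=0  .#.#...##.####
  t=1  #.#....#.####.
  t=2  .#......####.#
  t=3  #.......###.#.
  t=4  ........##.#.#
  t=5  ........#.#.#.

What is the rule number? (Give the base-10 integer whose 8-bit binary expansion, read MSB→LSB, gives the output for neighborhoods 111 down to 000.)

168

  [7] ### => #  t=0,i=11
  [6] ##. => .  t=0,i=8
  [5] #.# => #  t=0,i=0
  [4] #.. => .  t=0,i=4
  [3] .## => #  t=0,i=7
  [2] .#. => .  t=0,i=1
  [1] ..# => .  t=0,i=6
  [0] ... => .  t=0,i=5
  bits 10101000 = 168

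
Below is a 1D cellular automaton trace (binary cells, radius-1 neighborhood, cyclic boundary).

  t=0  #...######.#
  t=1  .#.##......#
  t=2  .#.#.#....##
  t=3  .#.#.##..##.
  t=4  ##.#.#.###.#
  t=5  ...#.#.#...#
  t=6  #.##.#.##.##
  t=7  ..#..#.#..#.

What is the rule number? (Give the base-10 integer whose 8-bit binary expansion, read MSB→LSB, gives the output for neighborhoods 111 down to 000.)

  ###|.  b7=0 t=0,i=5
  ##.|.  b6=0 t=0,i=0
  #.#|.  b5=0 t=0,i=10
  #..|#  b4=1 t=0,i=1
  .##|#  b3=1 t=0,i=4
  .#.|#  b2=1 t=1,i=1
  ..#|#  b1=1 t=0,i=3
  ...|.  b0=0 t=0,i=2
  bits 00011110 = 30

30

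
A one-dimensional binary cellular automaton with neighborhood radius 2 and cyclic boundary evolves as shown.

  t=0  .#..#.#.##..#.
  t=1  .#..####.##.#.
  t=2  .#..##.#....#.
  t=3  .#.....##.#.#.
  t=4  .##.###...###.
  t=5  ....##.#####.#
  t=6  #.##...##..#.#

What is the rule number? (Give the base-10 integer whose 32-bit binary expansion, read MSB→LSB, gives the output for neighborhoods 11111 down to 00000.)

598924731

  #####|.  b31=0 t=5,i=9
  ####.|.  b30=0 t=1,i=6
  ###.#|#  b29=1 t=1,i=7
  ###..|.  b28=0 t=4,i=6
  ##.##|.  b27=0 t=1,i=8
  ##.#.|.  b26=0 t=1,i=11
  ##..#|#  b25=1 t=0,i=10
  ##...|#  b24=1 t=4,i=7
  #.###|#  b23=1 t=4,i=4
  #.##.|.  b22=0 t=0,i=8
  #.#.#|#  b21=1 t=0,i=6
  #.#..|#  b20=1 t=1,i=12
  #..##|.  b19=0 t=1,i=3
  #..#.|.  b18=0 t=0,i=0
  #...#|#  b17=1 t=4,i=8
  #....|.  b16=0 t=2,i=9
  .####|#  b15=1 t=1,i=5
  .###.|#  b14=1 t=4,i=5
  .##.#|.  b13=0 t=1,i=10
  .##..|#  b12=1 t=0,i=9
  .#.##|#  b11=1 t=0,i=7
  .#.#.|#  b10=1 t=0,i=5
  .#..#|.  b9=0 t=0,i=2
  .#...|#  b8=1 t=2,i=8
  ..###|#  b7=1 t=1,i=4
  ..##.|.  b6=0 t=2,i=4
  ..#.#|#  b5=1 t=0,i=4
  ..#..|#  b4=1 t=0,i=1
  ...##|#  b3=1 t=3,i=6
  ...#.|.  b2=0 t=2,i=11
  ....#|#  b1=1 t=2,i=10
  .....|#  b0=1 t=3,i=4
  bits 00100011101100101101110110111011 = 598924731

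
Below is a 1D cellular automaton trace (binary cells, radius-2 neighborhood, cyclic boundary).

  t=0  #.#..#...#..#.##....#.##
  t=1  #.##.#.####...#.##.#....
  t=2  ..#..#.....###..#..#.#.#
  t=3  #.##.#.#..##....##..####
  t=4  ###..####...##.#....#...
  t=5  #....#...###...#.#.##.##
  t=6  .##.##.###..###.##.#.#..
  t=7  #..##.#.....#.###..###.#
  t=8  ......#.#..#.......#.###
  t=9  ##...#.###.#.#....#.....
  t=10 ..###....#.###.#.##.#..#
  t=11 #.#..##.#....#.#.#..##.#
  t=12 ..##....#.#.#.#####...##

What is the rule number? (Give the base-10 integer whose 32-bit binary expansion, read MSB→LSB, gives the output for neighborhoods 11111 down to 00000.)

  nb #####: next=.  (t=3,i=22, bit31=0)
  nb ####.: next=.  (t=1,i=9, bit30=0)
  nb ###.#: next=#  (t=0,i=0, bit29=1)
  nb ###..: next=.  (t=1,i=10, bit28=0)
  nb ##.##: next=#  (t=3,i=1, bit27=1)
  nb ##.#.: next=.  (t=0,i=1, bit26=0)
  nb ##..#: next=.  (t=2,i=14, bit25=0)
  nb ##...: next=#  (t=0,i=16, bit24=1)
  nb #.###: next=.  (t=0,i=22, bit23=0)
  nb #.##.: next=#  (t=0,i=14, bit22=1)
  nb #.#.#: next=#  (t=1,i=5, bit21=1)
  nb #.#..: next=#  (t=0,i=2, bit20=1)
  nb #..##: next=.  (t=3,i=9, bit19=0)
  nb #..#.: next=.  (t=0,i=4, bit18=0)
  nb #...#: next=#  (t=0,i=7, bit17=1)
  nb #....: next=#  (t=0,i=17, bit16=1)
  nb .####: next=.  (t=1,i=8, bit15=0)
  nb .###.: next=.  (t=0,i=23, bit14=0)
  nb .##.#: next=.  (t=1,i=3, bit13=0)
  nb .##..: next=.  (t=0,i=15, bit12=0)
  nb .#.##: next=.  (t=0,i=13, bit11=0)
  nb .#.#.: next=#  (t=2,i=20, bit10=1)
  nb .#..#: next=#  (t=0,i=3, bit9=1)
  nb .#...: next=.  (t=0,i=6, bit8=0)
  nb ..###: next=#  (t=2,i=11, bit7=1)
  nb ..##.: next=.  (t=3,i=10, bit6=0)
  nb ..#.#: next=.  (t=0,i=12, bit5=0)
  nb ..#..: next=#  (t=0,i=5, bit4=1)
  nb ...##: next=#  (t=2,i=10, bit3=1)
  nb ...#.: next=#  (t=0,i=8, bit2=1)
  nb ....#: next=.  (t=0,i=18, bit1=0)
  nb .....: next=.  (t=2,i=8, bit0=0)
  bits 00101001011100110000011010011100 = 695404188

695404188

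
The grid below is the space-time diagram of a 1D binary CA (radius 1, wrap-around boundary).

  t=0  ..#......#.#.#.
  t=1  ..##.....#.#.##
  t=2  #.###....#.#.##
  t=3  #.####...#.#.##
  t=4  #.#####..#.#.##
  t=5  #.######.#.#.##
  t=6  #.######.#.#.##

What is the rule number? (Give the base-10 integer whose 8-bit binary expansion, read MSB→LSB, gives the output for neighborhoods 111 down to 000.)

220

  nb ###: next=#  (t=2,i=3, bit7=1)
  nb ##.: next=#  (t=1,i=3, bit6=1)
  nb #.#: next=.  (t=0,i=10, bit5=0)
  nb #..: next=#  (t=0,i=3, bit4=1)
  nb .##: next=#  (t=1,i=2, bit3=1)
  nb .#.: next=#  (t=0,i=2, bit2=1)
  nb ..#: next=.  (t=0,i=1, bit1=0)
  nb ...: next=.  (t=0,i=0, bit0=0)
  bits 11011100 = 220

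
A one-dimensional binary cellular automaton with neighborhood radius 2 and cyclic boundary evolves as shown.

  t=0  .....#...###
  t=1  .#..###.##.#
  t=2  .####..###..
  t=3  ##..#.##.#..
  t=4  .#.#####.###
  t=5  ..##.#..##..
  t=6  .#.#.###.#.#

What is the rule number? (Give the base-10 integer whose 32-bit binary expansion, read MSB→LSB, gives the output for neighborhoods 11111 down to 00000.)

2564635580

  nb #####: next=#  (t=4,i=5, bit31=1)
  nb ####.: next=.  (t=2,i=3, bit30=0)
  nb ###.#: next=.  (t=1,i=6, bit29=0)
  nb ###..: next=#  (t=0,i=11, bit28=1)
  nb ##.##: next=#  (t=1,i=7, bit27=1)
  nb ##.#.: next=.  (t=1,i=10, bit26=0)
  nb ##..#: next=.  (t=2,i=5, bit25=0)
  nb ##...: next=.  (t=0,i=0, bit24=0)
  nb #.###: next=#  (t=4,i=3, bit23=1)
  nb #.##.: next=#  (t=1,i=8, bit22=1)
  nb #.#.#: next=.  (t=1,i=11, bit21=0)
  nb #.#..: next=#  (t=1,i=1, bit20=1)
  nb #..##: next=#  (t=1,i=3, bit19=1)
  nb #..#.: next=#  (t=3,i=3, bit18=1)
  nb #...#: next=.  (t=0,i=7, bit17=0)
  nb #....: next=#  (t=0,i=1, bit16=1)
  nb .####: next=.  (t=2,i=2, bit15=0)
  nb .###.: next=.  (t=0,i=10, bit14=0)
  nb .##.#: next=#  (t=1,i=9, bit13=1)
  nb .##..: next=#  (t=3,i=1, bit12=1)
  nb .#.##: next=#  (t=3,i=5, bit11=1)
  nb .#.#.: next=.  (t=1,i=0, bit10=0)
  nb .#..#: next=#  (t=1,i=2, bit9=1)
  nb .#...: next=#  (t=0,i=6, bit8=1)
  nb ..###: next=#  (t=0,i=9, bit7=1)
  nb ..##.: next=.  (t=3,i=0, bit6=0)
  nb ..#.#: next=#  (t=3,i=4, bit5=1)
  nb ..#..: next=#  (t=0,i=5, bit4=1)
  nb ...##: next=#  (t=0,i=8, bit3=1)
  nb ...#.: next=#  (t=0,i=4, bit2=1)
  nb ....#: next=.  (t=0,i=3, bit1=0)
  nb .....: next=.  (t=0,i=2, bit0=0)
  bits 10011000110111010011101110111100 = 2564635580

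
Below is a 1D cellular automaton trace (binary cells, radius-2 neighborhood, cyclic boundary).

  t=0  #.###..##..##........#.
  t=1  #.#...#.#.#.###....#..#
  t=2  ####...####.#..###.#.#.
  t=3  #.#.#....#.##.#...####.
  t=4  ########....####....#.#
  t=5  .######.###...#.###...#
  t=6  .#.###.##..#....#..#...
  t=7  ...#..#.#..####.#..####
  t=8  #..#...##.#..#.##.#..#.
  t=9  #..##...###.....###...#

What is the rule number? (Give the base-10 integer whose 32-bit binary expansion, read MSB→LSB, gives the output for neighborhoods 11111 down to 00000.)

3451467026

  [31] ##### => #  t=4,i=1
  [30] ####. => #  t=2,i=2
  [29] ###.# => .  t=2,i=10
  [28] ###.. => .  t=0,i=4
  [27] ##.## => #  t=5,i=7
  [26] ##.#. => #  t=1,i=1
  [25] ##..# => .  t=0,i=5
  [24] ##... => #  t=0,i=13
  [23] #.### => #  t=0,i=2
  [22] #.##. => .  t=3,i=11
  [21] #.#.# => #  t=0,i=0
  [20] #.#.. => #  t=1,i=2
  [19] #..## => #  t=0,i=6
  [18] #..#. => .  t=6,i=10
  [17] #...# => .  t=1,i=4
  [16] #.... => #  t=0,i=14
  [15] .#### => .  t=2,i=1
  [14] .###. => .  t=0,i=3
  [13] .##.# => #  t=1,i=0
  [12] .##.. => #  t=0,i=8
  [11] .#.## => .  t=0,i=1
  [10] .#.#. => #  t=0,i=22
  [9] .#..# => .  t=1,i=20
  [8] .#... => #  t=1,i=3
  [7] ..### => .  t=2,i=7
  [6] ..##. => .  t=0,i=7
  [5] ..#.# => .  t=0,i=21
  [4] ..#.. => #  t=1,i=19
  [3] ...## => .  t=2,i=6
  [2] ...#. => .  t=0,i=20
  [1] ....# => #  t=0,i=19
  [0] ..... => .  t=0,i=15
  bits 11001101101110010011010100010010 = 3451467026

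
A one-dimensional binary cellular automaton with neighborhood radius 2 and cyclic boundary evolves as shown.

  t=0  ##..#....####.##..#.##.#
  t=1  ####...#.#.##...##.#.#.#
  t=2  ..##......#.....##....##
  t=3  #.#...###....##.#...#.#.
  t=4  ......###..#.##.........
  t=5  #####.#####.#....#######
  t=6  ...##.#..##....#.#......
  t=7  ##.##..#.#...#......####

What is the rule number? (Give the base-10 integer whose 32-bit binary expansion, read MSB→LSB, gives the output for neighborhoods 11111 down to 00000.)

1921280707

  ##### -> .   bit 31 = 0  t=1,i=1
  ####. -> #   bit 30 = 1  t=0,i=11
  ###.# -> #   bit 29 = 1  t=0,i=12
  ###.. -> #   bit 28 = 1  t=0,i=1
  ##.## -> .   bit 27 = 0  t=0,i=13
  ##.#. -> .   bit 26 = 0  t=1,i=18
  ##..# -> #   bit 25 = 1  t=0,i=2
  ##... -> .   bit 24 = 0  t=1,i=4
  #.### -> #   bit 23 = 1  t=0,i=23
  #.##. -> .   bit 22 = 0  t=0,i=14
  #.#.# -> .   bit 21 = 0  t=1,i=9
  #.#.. -> .   bit 20 = 0  t=3,i=2
  #..## -> .   bit 19 = 0  t=2,i=1
  #..#. -> #   bit 18 = 1  t=0,i=3
  #...# -> .   bit 17 = 0  t=1,i=5
  #.... -> .   bit 16 = 0  t=0,i=6
  .#### -> .   bit 15 = 0  t=0,i=10
  .###. -> #   bit 14 = 1  t=0,i=0
  .##.# -> #   bit 13 = 1  t=0,i=21
  .##.. -> .   bit 12 = 0  t=0,i=15
  .#.## -> #   bit 11 = 1  t=0,i=19
  .#.#. -> .   bit 10 = 0  t=1,i=8
  .#..# -> #   bit 9 = 1  t=6,i=7
  .#... -> .   bit 8 = 0  t=0,i=5
  ..### -> #   bit 7 = 1  t=0,i=9
  ..##. -> #   bit 6 = 1  t=1,i=16
  ..#.# -> .   bit 5 = 0  t=0,i=18
  ..#.. -> .   bit 4 = 0  t=0,i=4
  ...## -> .   bit 3 = 0  t=0,i=8
  ...#. -> .   bit 2 = 0  t=1,i=6
  ....# -> #   bit 1 = 1  t=0,i=7
  ..... -> #   bit 0 = 1  t=2,i=6
  bits 01110010100001000110101011000011 = 1921280707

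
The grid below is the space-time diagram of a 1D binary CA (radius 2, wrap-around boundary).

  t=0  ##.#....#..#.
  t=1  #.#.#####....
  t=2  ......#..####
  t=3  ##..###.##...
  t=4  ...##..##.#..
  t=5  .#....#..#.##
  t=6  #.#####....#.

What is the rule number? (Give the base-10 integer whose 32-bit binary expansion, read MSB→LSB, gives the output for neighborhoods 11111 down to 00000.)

2370371990

  #####|#  b31=1 t=1,i=6
  ####.|.  b30=0 t=1,i=7
  ###.#|.  b29=0 t=3,i=6
  ###..|.  b28=0 t=1,i=8
  ##.##|#  b27=1 t=3,i=7
  ##.#.|#  b26=1 t=0,i=2
  ##..#|.  b25=0 t=3,i=2
  ##...|#  b24=1 t=1,i=9
  #.###|.  b23=0 t=1,i=4
  #.##.|#  b22=1 t=0,i=0
  #.#.#|.  b21=0 t=1,i=2
  #.#..|.  b20=0 t=0,i=3
  #..##|#  b19=1 t=2,i=8
  #..#.|.  b18=0 t=0,i=10
  #...#|.  b17=0 t=3,i=11
  #....|#  b16=1 t=0,i=5
  .####|.  b15=0 t=1,i=5
  .###.|.  b14=0 t=3,i=5
  .##.#|.  b13=0 t=0,i=1
  .##..|.  b12=0 t=3,i=1
  .#.##|.  b11=0 t=0,i=12
  .#.#.|.  b10=0 t=1,i=1
  .#..#|.  b9=0 t=0,i=9
  .#...|#  b8=1 t=0,i=4
  ..###|#  b7=1 t=2,i=9
  ..##.|.  b6=0 t=3,i=0
  ..#.#|.  b5=0 t=0,i=11
  ..#..|#  b4=1 t=0,i=8
  ...##|.  b3=0 t=3,i=12
  ...#.|#  b2=1 t=0,i=7
  ....#|#  b1=1 t=0,i=6
  .....|.  b0=0 t=2,i=2
  bits 10001101010010010000000110010110 = 2370371990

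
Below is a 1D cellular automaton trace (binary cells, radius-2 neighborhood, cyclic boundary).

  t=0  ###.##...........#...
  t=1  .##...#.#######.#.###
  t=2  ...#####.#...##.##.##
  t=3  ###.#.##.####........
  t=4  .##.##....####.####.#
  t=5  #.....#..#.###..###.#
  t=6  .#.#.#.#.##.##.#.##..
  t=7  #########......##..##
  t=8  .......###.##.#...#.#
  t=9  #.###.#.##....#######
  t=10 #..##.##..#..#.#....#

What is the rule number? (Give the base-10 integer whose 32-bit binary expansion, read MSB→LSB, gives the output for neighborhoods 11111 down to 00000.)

1899679533

  nb #####: next=.  (t=1,i=10, bit31=0)
  nb ####.: next=#  (t=1,i=13, bit30=1)
  nb ###.#: next=#  (t=0,i=2, bit29=1)
  nb ###..: next=#  (t=3,i=12, bit28=1)
  nb ##.##: next=.  (t=0,i=3, bit27=0)
  nb ##.#.: next=.  (t=1,i=15, bit26=0)
  nb ##..#: next=.  (t=5,i=14, bit25=0)
  nb ##...: next=#  (t=0,i=6, bit24=1)
  nb #.###: next=.  (t=1,i=8, bit23=0)
  nb #.##.: next=.  (t=0,i=4, bit22=0)
  nb #.#.#: next=#  (t=1,i=16, bit21=1)
  nb #.#..: next=#  (t=2,i=9, bit20=1)
  nb #..##: next=#  (t=5,i=15, bit19=1)
  nb #..#.: next=.  (t=5,i=8, bit18=0)
  nb #...#: next=#  (t=0,i=19, bit17=1)
  nb #....: next=.  (t=0,i=7, bit16=0)
  nb .####: next=#  (t=1,i=9, bit15=1)
  nb .###.: next=#  (t=0,i=1, bit14=1)
  nb .##.#: next=.  (t=2,i=14, bit13=0)
  nb .##..: next=.  (t=0,i=5, bit12=0)
  nb .#.##: next=#  (t=1,i=7, bit11=1)
  nb .#.#.: next=#  (t=6,i=2, bit10=1)
  nb .#..#: next=#  (t=5,i=7, bit9=1)
  nb .#...: next=#  (t=0,i=18, bit8=1)
  nb ..###: next=.  (t=0,i=0, bit7=0)
  nb ..##.: next=.  (t=2,i=13, bit6=0)
  nb ..#.#: next=#  (t=1,i=6, bit5=1)
  nb ..#..: next=.  (t=0,i=17, bit4=0)
  nb ...##: next=#  (t=0,i=20, bit3=1)
  nb ...#.: next=#  (t=0,i=16, bit2=1)
  nb ....#: next=.  (t=0,i=15, bit1=0)
  nb .....: next=#  (t=0,i=8, bit0=1)
  bits 01110001001110101100111100101101 = 1899679533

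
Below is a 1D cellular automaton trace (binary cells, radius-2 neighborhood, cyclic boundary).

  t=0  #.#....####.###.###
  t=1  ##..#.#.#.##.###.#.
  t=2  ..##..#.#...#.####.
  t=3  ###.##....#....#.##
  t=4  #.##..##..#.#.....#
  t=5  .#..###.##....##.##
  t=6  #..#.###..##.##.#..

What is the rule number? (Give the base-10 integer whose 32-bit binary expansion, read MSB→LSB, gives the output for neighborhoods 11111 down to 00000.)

  #####|#  b31=1 t=3,i=0
  ####.|.  b30=0 t=0,i=9
  ###.#|#  b29=1 t=0,i=0
  ###..|#  b28=1 t=2,i=17
  ##.##|#  b27=1 t=0,i=11
  ##.#.|#  b26=1 t=0,i=1
  ##..#|#  b25=1 t=1,i=2
  ##...|#  b24=1 t=2,i=18
  #.###|.  b23=0 t=0,i=12
  #.##.|.  b22=0 t=1,i=0
  #.#.#|#  b21=1 t=1,i=6
  #.#..|.  b20=0 t=0,i=2
  #..##|#  b19=1 t=4,i=5
  #..#.|#  b18=1 t=1,i=3
  #...#|#  b17=1 t=2,i=0
  #....|#  b16=1 t=0,i=4
  .####|#  b15=1 t=0,i=8
  .###.|#  b14=1 t=0,i=13
  .##.#|.  b13=0 t=1,i=11
  .##..|.  b12=0 t=1,i=1
  .#.##|.  b11=0 t=1,i=9
  .#.#.|.  b10=0 t=1,i=5
  .#..#|.  b9=0 t=5,i=2
  .#...|.  b8=0 t=0,i=3
  ..###|.  b7=0 t=0,i=7
  ..##.|#  b6=1 t=2,i=2
  ..#.#|.  b5=0 t=1,i=4
  ..#..|#  b4=1 t=3,i=10
  ...##|#  b3=1 t=0,i=6
  ...#.|.  b2=0 t=2,i=11
  ....#|.  b1=0 t=0,i=5
  .....|#  b0=1 t=4,i=15
  bits 10111111001011111100000001011001 = 3207577689

3207577689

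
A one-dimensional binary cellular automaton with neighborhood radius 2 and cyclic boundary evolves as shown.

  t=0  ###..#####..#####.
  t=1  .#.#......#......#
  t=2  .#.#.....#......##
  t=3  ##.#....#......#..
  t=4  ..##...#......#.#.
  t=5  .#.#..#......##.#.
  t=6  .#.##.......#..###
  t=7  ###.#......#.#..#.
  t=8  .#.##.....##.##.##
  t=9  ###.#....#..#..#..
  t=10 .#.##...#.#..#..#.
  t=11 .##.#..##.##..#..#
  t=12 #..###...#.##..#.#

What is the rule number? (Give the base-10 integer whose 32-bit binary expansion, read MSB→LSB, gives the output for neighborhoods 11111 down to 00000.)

238049836

  [31] ##### => .  t=0,i=7
  [30] ####. => .  t=0,i=8
  [29] ###.# => .  t=0,i=16
  [28] ###.. => .  t=0,i=2
  [27] ##.## => #  t=0,i=17
  [26] ##.#. => #  t=2,i=0
  [25] ##..# => #  t=0,i=3
  [24] ##... => .  t=4,i=4
  [23] #.### => .  t=0,i=0
  [22] #.##. => .  t=6,i=3
  [21] #.#.# => #  t=1,i=1
  [20] #.#.. => #  t=1,i=3
  [19] #..## => .  t=0,i=4
  [18] #..#. => .  t=5,i=0
  [17] #...# => .  t=4,i=0
  [16] #.... => .  t=1,i=5
  [15] .#### => .  t=0,i=6
  [14] .###. => #  t=0,i=1
  [13] .##.# => .  t=2,i=17
  [12] .##.. => #  t=4,i=3
  [11] .#.## => #  t=6,i=2
  [10] .#.#. => .  t=1,i=0
  [9] .#..# => #  t=3,i=16
  [8] .#... => .  t=1,i=4
  [7] ..### => .  t=0,i=5
  [6] ..##. => .  t=2,i=16
  [5] ..#.# => #  t=1,i=17
  [4] ..#.. => .  t=1,i=10
  [3] ...## => #  t=2,i=15
  [2] ...#. => #  t=1,i=9
  [1] ....# => .  t=1,i=8
  [0] ..... => .  t=1,i=6
  bits 00001110001100000101101000101100 = 238049836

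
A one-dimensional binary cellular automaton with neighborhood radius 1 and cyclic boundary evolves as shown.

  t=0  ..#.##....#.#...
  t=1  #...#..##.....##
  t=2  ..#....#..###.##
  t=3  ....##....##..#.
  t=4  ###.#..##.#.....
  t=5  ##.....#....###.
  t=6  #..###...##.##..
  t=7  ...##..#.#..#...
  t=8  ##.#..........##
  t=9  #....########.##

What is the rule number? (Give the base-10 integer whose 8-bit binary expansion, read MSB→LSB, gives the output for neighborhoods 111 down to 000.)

137

  [7] ### => #  t=1,i=15
  [6] ##. => .  t=0,i=5
  [5] #.# => .  t=0,i=3
  [4] #.. => .  t=0,i=6
  [3] .## => #  t=0,i=4
  [2] .#. => .  t=0,i=2
  [1] ..# => .  t=0,i=1
  [0] ... => #  t=0,i=0
  bits 10001001 = 137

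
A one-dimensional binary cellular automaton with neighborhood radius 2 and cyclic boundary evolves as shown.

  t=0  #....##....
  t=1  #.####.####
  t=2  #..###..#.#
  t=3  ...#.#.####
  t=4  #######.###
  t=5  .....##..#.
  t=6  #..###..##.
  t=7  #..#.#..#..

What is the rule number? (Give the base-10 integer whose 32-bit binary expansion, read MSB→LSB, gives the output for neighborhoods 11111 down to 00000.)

1903660286

  [31] ##### => .  t=1,i=9
  [30] ####. => #  t=1,i=4
  [29] ###.# => #  t=1,i=0
  [28] ###.. => #  t=2,i=5
  [27] ##.## => .  t=1,i=1
  [26] ##.#. => .  t=6,i=10
  [25] ##..# => .  t=2,i=1
  [24] ##... => #  t=0,i=7
  [23] #.### => .  t=1,i=2
  [22] #.##. => #  t=2,i=10
  [21] #.#.# => #  t=3,i=5
  [20] #.#.. => #  t=6,i=0
  [19] #..## => .  t=2,i=2
  [18] #..#. => #  t=2,i=7
  [17] #...# => #  t=3,i=1
  [16] #.... => #  t=0,i=2
  [15] .#### => #  t=1,i=3
  [14] .###. => .  t=2,i=4
  [13] .##.# => .  t=6,i=9
  [12] .##.. => .  t=0,i=6
  [11] .#.## => #  t=2,i=9
  [10] .#.#. => #  t=3,i=4
  [9] .#..# => .  t=6,i=1
  [8] .#... => .  t=0,i=1
  [7] ..### => #  t=2,i=3
  [6] ..##. => #  t=0,i=5
  [5] ..#.# => #  t=2,i=8
  [4] ..#.. => #  t=0,i=0
  [3] ...## => #  t=0,i=4
  [2] ...#. => #  t=0,i=10
  [1] ....# => #  t=0,i=3
  [0] ..... => .  t=5,i=1
  bits 01110001011101111000110011111110 = 1903660286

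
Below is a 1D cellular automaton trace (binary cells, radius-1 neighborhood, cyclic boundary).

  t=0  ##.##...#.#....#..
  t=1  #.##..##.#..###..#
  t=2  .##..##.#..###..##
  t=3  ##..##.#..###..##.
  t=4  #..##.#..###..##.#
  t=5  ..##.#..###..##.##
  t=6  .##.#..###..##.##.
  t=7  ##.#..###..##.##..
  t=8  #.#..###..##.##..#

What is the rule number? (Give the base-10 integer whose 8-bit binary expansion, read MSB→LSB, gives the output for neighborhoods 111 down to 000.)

171

  nb ###: next=#  (t=1,i=13, bit7=1)
  nb ##.: next=.  (t=0,i=1, bit6=0)
  nb #.#: next=#  (t=0,i=2, bit5=1)
  nb #..: next=.  (t=0,i=5, bit4=0)
  nb .##: next=#  (t=0,i=0, bit3=1)
  nb .#.: next=.  (t=0,i=8, bit2=0)
  nb ..#: next=#  (t=0,i=7, bit1=1)
  nb ...: next=#  (t=0,i=6, bit0=1)
  bits 10101011 = 171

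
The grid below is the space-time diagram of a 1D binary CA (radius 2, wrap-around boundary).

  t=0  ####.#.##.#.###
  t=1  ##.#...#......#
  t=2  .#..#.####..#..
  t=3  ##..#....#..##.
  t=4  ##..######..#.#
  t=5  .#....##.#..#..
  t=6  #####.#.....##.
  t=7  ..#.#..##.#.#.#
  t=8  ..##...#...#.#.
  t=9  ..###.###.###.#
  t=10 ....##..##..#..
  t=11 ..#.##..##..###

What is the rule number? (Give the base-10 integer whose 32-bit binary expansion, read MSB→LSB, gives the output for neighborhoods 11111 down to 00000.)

  ##### -> #   bit 31 = 1  t=0,i=0
  ####. -> .   bit 30 = 0  t=0,i=2
  ###.# -> #   bit 29 = 1  t=0,i=3
  ###.. -> #   bit 28 = 1  t=2,i=9
  ##.## -> #   bit 27 = 1  t=3,i=14
  ##.#. -> .   bit 26 = 0  t=0,i=4
  ##..# -> .   bit 25 = 0  t=2,i=10
  ##... -> #   bit 24 = 1  t=8,i=4
  #.### -> .   bit 23 = 0  t=0,i=12
  #.##. -> #   bit 22 = 1  t=0,i=7
  #.#.# -> .   bit 21 = 0  t=0,i=5
  #.#.. -> .   bit 20 = 0  t=1,i=3
  #..## -> .   bit 19 = 0  t=3,i=11
  #..#. -> .   bit 18 = 0  t=2,i=3
  #...# -> .   bit 17 = 0  t=1,i=5
  #.... -> #   bit 16 = 1  t=1,i=9
  .#### -> .   bit 15 = 0  t=0,i=13
  .###. -> .   bit 14 = 0  t=1,i=0
  .##.# -> .   bit 13 = 0  t=0,i=8
  .##.. -> #   bit 12 = 1  t=3,i=1
  .#.## -> .   bit 11 = 0  t=0,i=6
  .#.#. -> #   bit 10 = 1  t=7,i=3
  .#..# -> .   bit 9 = 0  t=2,i=2
  .#... -> #   bit 8 = 1  t=1,i=4
  ..### -> .   bit 7 = 0  t=1,i=14
  ..##. -> #   bit 6 = 1  t=3,i=12
  ..#.# -> #   bit 5 = 1  t=2,i=4
  ..#.. -> #   bit 4 = 1  t=1,i=7
  ...## -> .   bit 3 = 0  t=1,i=13
  ...#. -> #   bit 2 = 1  t=1,i=6
  ....# -> #   bit 1 = 1  t=1,i=12
  ..... -> .   bit 0 = 0  t=1,i=10
  bits 10111001010000010001010101110110 = 3108050294

3108050294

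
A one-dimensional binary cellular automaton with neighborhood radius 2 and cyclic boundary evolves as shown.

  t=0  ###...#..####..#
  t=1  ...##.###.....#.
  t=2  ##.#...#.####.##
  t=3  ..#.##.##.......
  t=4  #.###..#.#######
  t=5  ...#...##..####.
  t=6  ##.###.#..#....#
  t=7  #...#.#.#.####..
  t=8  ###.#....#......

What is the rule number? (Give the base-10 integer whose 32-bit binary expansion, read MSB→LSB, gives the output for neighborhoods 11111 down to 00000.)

  [31] ##### => #  t=4,i=11
  [30] ####. => .  t=0,i=1
  [29] ###.# => .  t=2,i=1
  [28] ###.. => .  t=0,i=2
  [27] ##.## => .  t=1,i=5
  [26] ##.#. => #  t=2,i=2
  [25] ##..# => .  t=0,i=13
  [24] ##... => #  t=0,i=3
  [23] #.### => .  t=1,i=6
  [22] #.##. => #  t=3,i=4
  [21] #.#.# => .  t=7,i=6
  [20] #.#.. => .  t=2,i=3
  [19] #..## => #  t=0,i=8
  [18] #..#. => .  t=4,i=6
  [17] #...# => #  t=0,i=4
  [16] #.... => #  t=1,i=0
  [15] .#### => .  t=0,i=0
  [14] .###. => #  t=1,i=7
  [13] .##.# => .  t=1,i=4
  [12] .##.. => .  t=3,i=8
  [11] .#.## => #  t=2,i=8
  [10] .#.#. => .  t=7,i=5
  [9] .#..# => #  t=0,i=7
  [8] .#... => #  t=1,i=15
  [7] ..### => .  t=0,i=9
  [6] ..##. => #  t=1,i=3
  [5] ..#.# => #  t=2,i=7
  [4] ..#.. => #  t=0,i=6
  [3] ...## => .  t=1,i=2
  [2] ...#. => .  t=0,i=5
  [1] ....# => #  t=1,i=1
  [0] ..... => #  t=1,i=11
  bits 10000101010010110100101101110011 = 2236304243

2236304243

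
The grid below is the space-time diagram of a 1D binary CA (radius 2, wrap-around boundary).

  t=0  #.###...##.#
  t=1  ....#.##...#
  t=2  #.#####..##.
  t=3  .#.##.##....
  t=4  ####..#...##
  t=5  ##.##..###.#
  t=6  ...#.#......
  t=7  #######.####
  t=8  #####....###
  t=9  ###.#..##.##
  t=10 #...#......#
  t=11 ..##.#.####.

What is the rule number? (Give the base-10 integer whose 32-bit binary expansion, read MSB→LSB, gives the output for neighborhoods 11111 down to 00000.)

  #####|#  b31=1 t=2,i=4
  ####.|.  b30=0 t=2,i=5
  ###.#|.  b29=0 t=5,i=1
  ###..|#  b28=1 t=0,i=4
  ##.##|.  b27=0 t=0,i=1
  ##.#.|.  b26=0 t=2,i=11
  ##..#|#  b25=1 t=2,i=7
  ##...|.  b24=0 t=0,i=5
  #.###|.  b23=0 t=0,i=2
  #.##.|#  b22=1 t=0,i=11
  #.#.#|.  b21=0 t=2,i=0
  #.#..|#  b20=1 t=6,i=5
  #..##|.  b19=0 t=2,i=8
  #..#.|.  b18=0 t=4,i=5
  #...#|#  b17=1 t=0,i=6
  #....|.  b16=0 t=1,i=1
  .####|#  b15=1 t=2,i=3
  .###.|.  b14=0 t=0,i=3
  .##.#|.  b13=0 t=0,i=0
  .##..|.  b12=0 t=1,i=7
  .#.##|#  b11=1 t=1,i=5
  .#.#.|#  b10=1 t=6,i=4
  .#..#|.  b9=0 t=9,i=5
  .#...|#  b8=1 t=1,i=0
  ..###|.  b7=0 t=4,i=10
  ..##.|.  b6=0 t=0,i=8
  ..#.#|#  b5=1 t=1,i=4
  ..#..|.  b4=0 t=1,i=11
  ...##|#  b3=1 t=0,i=7
  ...#.|#  b2=1 t=1,i=3
  ....#|#  b1=1 t=1,i=2
  .....|#  b0=1 t=3,i=10
  bits 10010010010100101000110100101111 = 2454883631

2454883631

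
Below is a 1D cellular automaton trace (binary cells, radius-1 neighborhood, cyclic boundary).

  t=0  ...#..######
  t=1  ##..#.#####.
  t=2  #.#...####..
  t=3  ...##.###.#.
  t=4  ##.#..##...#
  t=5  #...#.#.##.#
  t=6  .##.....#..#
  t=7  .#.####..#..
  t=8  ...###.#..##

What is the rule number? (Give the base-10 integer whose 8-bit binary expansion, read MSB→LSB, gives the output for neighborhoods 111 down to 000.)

  ### -> #   bit 7 = 1  t=0,i=7
  ##. -> .   bit 6 = 0  t=0,i=11
  #.# -> .   bit 5 = 0  t=1,i=5
  #.. -> #   bit 4 = 1  t=0,i=0
  .## -> #   bit 3 = 1  t=0,i=6
  .#. -> .   bit 2 = 0  t=0,i=3
  ..# -> .   bit 1 = 0  t=0,i=2
  ... -> #   bit 0 = 1  t=0,i=1
  bits 10011001 = 153

153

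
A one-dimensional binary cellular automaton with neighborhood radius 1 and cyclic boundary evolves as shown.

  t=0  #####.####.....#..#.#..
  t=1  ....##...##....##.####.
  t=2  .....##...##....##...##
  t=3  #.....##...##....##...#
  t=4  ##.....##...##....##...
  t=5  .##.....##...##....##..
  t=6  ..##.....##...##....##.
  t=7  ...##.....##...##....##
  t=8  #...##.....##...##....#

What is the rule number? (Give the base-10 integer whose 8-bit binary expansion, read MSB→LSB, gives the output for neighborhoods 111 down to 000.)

116

  nb ###: next=.  (t=0,i=1, bit7=0)
  nb ##.: next=#  (t=0,i=4, bit6=1)
  nb #.#: next=#  (t=0,i=5, bit5=1)
  nb #..: next=#  (t=0,i=10, bit4=1)
  nb .##: next=.  (t=0,i=0, bit3=0)
  nb .#.: next=#  (t=0,i=15, bit2=1)
  nb ..#: next=.  (t=0,i=14, bit1=0)
  nb ...: next=.  (t=0,i=11, bit0=0)
  bits 01110100 = 116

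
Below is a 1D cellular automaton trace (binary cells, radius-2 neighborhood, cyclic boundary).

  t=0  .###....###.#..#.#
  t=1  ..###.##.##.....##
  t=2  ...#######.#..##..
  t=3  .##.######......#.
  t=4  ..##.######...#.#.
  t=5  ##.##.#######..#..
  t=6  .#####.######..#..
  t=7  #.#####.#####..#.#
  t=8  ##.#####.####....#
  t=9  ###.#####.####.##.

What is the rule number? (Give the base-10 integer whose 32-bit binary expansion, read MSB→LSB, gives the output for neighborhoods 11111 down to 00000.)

4184007706

  nb #####: next=#  (t=2,i=5, bit31=1)
  nb ####.: next=#  (t=2,i=8, bit30=1)
  nb ###.#: next=#  (t=0,i=10, bit29=1)
  nb ###..: next=#  (t=0,i=3, bit28=1)
  nb ##.##: next=#  (t=1,i=5, bit27=1)
  nb ##.#.: next=.  (t=0,i=11, bit26=0)
  nb ##..#: next=.  (t=1,i=0, bit25=0)
  nb ##...: next=#  (t=0,i=4, bit24=1)
  nb #.###: next=.  (t=0,i=1, bit23=0)
  nb #.##.: next=#  (t=1,i=6, bit22=1)
  nb #.#.#: next=#  (t=0,i=17, bit21=1)
  nb #.#..: next=.  (t=0,i=12, bit20=0)
  nb #..##: next=.  (t=1,i=1, bit19=0)
  nb #..#.: next=.  (t=0,i=14, bit18=0)
  nb #...#: next=#  (t=4,i=0, bit17=1)
  nb #....: next=.  (t=0,i=5, bit16=0)
  nb .####: next=#  (t=2,i=4, bit15=1)
  nb .###.: next=#  (t=0,i=2, bit14=1)
  nb .##.#: next=#  (t=1,i=7, bit13=1)
  nb .##..: next=.  (t=1,i=10, bit12=0)
  nb .#.##: next=.  (t=0,i=0, bit11=0)
  nb .#.#.: next=#  (t=0,i=16, bit10=1)
  nb .#..#: next=.  (t=0,i=13, bit9=0)
  nb .#...: next=.  (t=4,i=17, bit8=0)
  nb ..###: next=.  (t=0,i=8, bit7=0)
  nb ..##.: next=.  (t=1,i=16, bit6=0)
  nb ..#.#: next=.  (t=0,i=15, bit5=0)
  nb ..#..: next=#  (t=3,i=16, bit4=1)
  nb ...##: next=#  (t=0,i=7, bit3=1)
  nb ...#.: next=.  (t=3,i=15, bit2=0)
  nb ....#: next=#  (t=0,i=6, bit1=1)
  nb .....: next=.  (t=1,i=13, bit0=0)
  bits 11111001011000101110010000011010 = 4184007706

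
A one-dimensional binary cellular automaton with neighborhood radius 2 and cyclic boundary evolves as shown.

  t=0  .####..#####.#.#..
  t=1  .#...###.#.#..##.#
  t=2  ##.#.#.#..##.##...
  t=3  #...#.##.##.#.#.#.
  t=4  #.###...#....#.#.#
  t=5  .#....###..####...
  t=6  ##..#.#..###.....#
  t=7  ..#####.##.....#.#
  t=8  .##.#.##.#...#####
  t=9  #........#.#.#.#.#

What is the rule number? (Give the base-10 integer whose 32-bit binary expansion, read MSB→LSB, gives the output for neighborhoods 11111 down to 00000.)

2854098166

  nb #####: next=#  (t=0,i=9, bit31=1)
  nb ####.: next=.  (t=0,i=3, bit30=0)
  nb ###.#: next=#  (t=0,i=11, bit29=1)
  nb ###..: next=.  (t=0,i=4, bit28=0)
  nb ##.##: next=#  (t=2,i=12, bit27=1)
  nb ##.#.: next=.  (t=0,i=12, bit26=0)
  nb ##..#: next=#  (t=0,i=5, bit25=1)
  nb ##...: next=.  (t=2,i=15, bit24=0)
  nb #.###: next=.  (t=4,i=2, bit23=0)
  nb #.##.: next=.  (t=2,i=13, bit22=0)
  nb #.#.#: next=.  (t=0,i=13, bit21=0)
  nb #.#..: next=#  (t=0,i=15, bit20=1)
  nb #..##: next=#  (t=0,i=6, bit19=1)
  nb #..#.: next=#  (t=6,i=3, bit18=1)
  nb #...#: next=#  (t=0,i=17, bit17=1)
  nb #....: next=.  (t=4,i=10, bit16=0)
  nb .####: next=.  (t=0,i=2, bit15=0)
  nb .###.: next=.  (t=1,i=6, bit14=0)
  nb .##.#: next=.  (t=1,i=15, bit13=0)
  nb .##..: next=#  (t=2,i=14, bit12=1)
  nb .#.##: next=.  (t=3,i=5, bit11=0)
  nb .#.#.: next=#  (t=0,i=14, bit10=1)
  nb .#..#: next=.  (t=1,i=12, bit9=0)
  nb .#...: next=.  (t=0,i=16, bit8=0)
  nb ..###: next=#  (t=0,i=1, bit7=1)
  nb ..##.: next=#  (t=1,i=14, bit6=1)
  nb ..#.#: next=#  (t=3,i=4, bit5=1)
  nb ..#..: next=#  (t=4,i=8, bit4=1)
  nb ...##: next=.  (t=0,i=0, bit3=0)
  nb ...#.: next=#  (t=3,i=3, bit2=1)
  nb ....#: next=#  (t=4,i=11, bit1=1)
  nb .....: next=.  (t=6,i=14, bit0=0)
  bits 10101010000111100001010011110110 = 2854098166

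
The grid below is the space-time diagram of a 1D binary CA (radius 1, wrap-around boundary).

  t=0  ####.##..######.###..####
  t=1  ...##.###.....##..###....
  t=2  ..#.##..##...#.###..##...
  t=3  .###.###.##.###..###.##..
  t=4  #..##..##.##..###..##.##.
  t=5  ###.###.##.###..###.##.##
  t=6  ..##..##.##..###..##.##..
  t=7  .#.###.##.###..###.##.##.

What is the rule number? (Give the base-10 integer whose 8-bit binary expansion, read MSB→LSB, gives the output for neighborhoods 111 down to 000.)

  ### -> .   bit 7 = 0  t=0,i=0
  ##. -> #   bit 6 = 1  t=0,i=3
  #.# -> #   bit 5 = 1  t=0,i=4
  #.. -> #   bit 4 = 1  t=0,i=7
  .## -> .   bit 3 = 0  t=0,i=5
  .#. -> #   bit 2 = 1  t=2,i=2
  ..# -> #   bit 1 = 1  t=0,i=8
  ... -> .   bit 0 = 0  t=1,i=0
  bits 01110110 = 118

118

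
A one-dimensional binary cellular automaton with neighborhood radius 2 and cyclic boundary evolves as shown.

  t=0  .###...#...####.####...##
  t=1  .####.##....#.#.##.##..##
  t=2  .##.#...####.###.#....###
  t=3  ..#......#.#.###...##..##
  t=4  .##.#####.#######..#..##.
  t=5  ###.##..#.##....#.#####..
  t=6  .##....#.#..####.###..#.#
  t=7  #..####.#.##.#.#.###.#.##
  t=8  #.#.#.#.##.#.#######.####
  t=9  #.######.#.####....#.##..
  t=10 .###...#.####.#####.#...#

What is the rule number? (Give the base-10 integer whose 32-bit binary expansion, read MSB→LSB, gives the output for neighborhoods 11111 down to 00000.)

833482327

  #####|.  b31=0 t=4,i=6
  ####.|.  b30=0 t=0,i=13
  ###.#|#  b29=1 t=0,i=14
  ###..|#  b28=1 t=0,i=3
  ##.##|.  b27=0 t=0,i=0
  ##.#.|.  b26=0 t=2,i=3
  ##..#|.  b25=0 t=1,i=21
  ##...|#  b24=1 t=0,i=4
  #.###|#  b23=1 t=0,i=1
  #.##.|.  b22=0 t=1,i=6
  #.#.#|#  b21=1 t=1,i=14
  #.#..|.  b20=0 t=2,i=4
  #..##|#  b19=1 t=1,i=22
  #..#.|#  b18=1 t=3,i=1
  #...#|.  b17=0 t=0,i=5
  #....|#  b16=1 t=1,i=9
  .####|#  b15=1 t=0,i=12
  .###.|#  b14=1 t=0,i=2
  .##.#|#  b13=1 t=0,i=24
  .##..|.  b12=0 t=1,i=7
  .#.##|#  b11=1 t=1,i=15
  .#.#.|#  b10=1 t=1,i=13
  .#..#|#  b9=1 t=4,i=20
  .#...|.  b8=0 t=0,i=8
  ..###|.  b7=0 t=0,i=11
  ..##.|#  b6=1 t=0,i=23
  ..#.#|.  b5=0 t=1,i=12
  ..#..|#  b4=1 t=0,i=7
  ...##|.  b3=0 t=0,i=10
  ...#.|#  b2=1 t=0,i=6
  ....#|#  b1=1 t=1,i=10
  .....|#  b0=1 t=3,i=5
  bits 00110001101011011110111001010111 = 833482327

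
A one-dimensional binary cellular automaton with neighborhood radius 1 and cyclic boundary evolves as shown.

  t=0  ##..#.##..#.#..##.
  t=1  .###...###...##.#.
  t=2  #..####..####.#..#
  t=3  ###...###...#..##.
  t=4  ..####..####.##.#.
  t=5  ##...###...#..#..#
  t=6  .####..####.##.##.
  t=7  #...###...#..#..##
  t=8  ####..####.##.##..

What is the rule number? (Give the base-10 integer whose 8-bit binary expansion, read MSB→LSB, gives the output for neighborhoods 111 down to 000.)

  [7] ### => .  t=1,i=2
  [6] ##. => #  t=0,i=1
  [5] #.# => .  t=0,i=5
  [4] #.. => #  t=0,i=2
  [3] .## => .  t=0,i=0
  [2] .#. => .  t=0,i=4
  [1] ..# => #  t=0,i=3
  [0] ... => #  t=1,i=5
  bits 01010011 = 83

83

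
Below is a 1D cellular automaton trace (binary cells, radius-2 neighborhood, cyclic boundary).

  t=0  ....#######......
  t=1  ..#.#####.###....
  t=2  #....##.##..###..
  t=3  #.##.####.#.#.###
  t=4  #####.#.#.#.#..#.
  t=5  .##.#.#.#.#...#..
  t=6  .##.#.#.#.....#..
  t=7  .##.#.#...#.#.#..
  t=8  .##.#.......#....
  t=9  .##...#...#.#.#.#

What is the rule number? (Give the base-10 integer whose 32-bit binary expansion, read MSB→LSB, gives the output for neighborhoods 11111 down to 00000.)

3143999698

  #####|#  b31=1 t=0,i=6
  ####.|.  b30=0 t=0,i=9
  ###.#|#  b29=1 t=1,i=8
  ###..|#  b28=1 t=0,i=10
  ##.##|#  b27=1 t=1,i=9
  ##.#.|.  b26=0 t=3,i=9
  ##..#|#  b25=1 t=2,i=10
  ##...|#  b24=1 t=0,i=11
  #.###|.  b23=0 t=1,i=4
  #.##.|#  b22=1 t=2,i=8
  #.#.#|#  b21=1 t=3,i=10
  #.#..|.  b20=0 t=4,i=12
  #..##|.  b19=0 t=2,i=11
  #..#.|#  b18=1 t=2,i=16
  #...#|.  b17=0 t=5,i=12
  #....|#  b16=1 t=0,i=12
  .####|#  b15=1 t=0,i=5
  .###.|.  b14=0 t=1,i=11
  .##.#|#  b13=1 t=2,i=6
  .##..|.  b12=0 t=2,i=9
  .#.##|.  b11=0 t=1,i=3
  .#.#.|.  b10=0 t=3,i=11
  .#..#|.  b9=0 t=4,i=13
  .#...|.  b8=0 t=2,i=1
  ..###|#  b7=1 t=0,i=4
  ..##.|#  b6=1 t=2,i=5
  ..#.#|.  b5=0 t=1,i=2
  ..#..|#  b4=1 t=2,i=0
  ...##|.  b3=0 t=0,i=3
  ...#.|.  b2=0 t=1,i=1
  ....#|#  b1=1 t=0,i=2
  .....|.  b0=0 t=0,i=0
  bits 10111011011001011010000011010010 = 3143999698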